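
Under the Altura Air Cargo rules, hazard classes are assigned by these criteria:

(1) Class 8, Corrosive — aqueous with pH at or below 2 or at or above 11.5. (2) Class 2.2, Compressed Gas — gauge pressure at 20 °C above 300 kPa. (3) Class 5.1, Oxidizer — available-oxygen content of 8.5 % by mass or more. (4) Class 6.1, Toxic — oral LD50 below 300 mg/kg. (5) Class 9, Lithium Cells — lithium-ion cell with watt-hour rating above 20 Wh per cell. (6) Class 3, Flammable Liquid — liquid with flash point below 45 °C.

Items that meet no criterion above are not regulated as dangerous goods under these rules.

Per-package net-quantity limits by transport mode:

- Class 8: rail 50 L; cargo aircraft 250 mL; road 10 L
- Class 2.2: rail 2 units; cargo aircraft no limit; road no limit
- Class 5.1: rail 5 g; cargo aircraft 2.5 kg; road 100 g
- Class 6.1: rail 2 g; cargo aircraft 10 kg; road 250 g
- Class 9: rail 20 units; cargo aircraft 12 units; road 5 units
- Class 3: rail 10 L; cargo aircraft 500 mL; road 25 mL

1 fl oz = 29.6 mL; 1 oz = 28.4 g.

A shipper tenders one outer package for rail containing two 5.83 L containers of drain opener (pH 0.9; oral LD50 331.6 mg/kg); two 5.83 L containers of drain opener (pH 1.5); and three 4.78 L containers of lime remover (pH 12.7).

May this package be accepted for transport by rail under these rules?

The drain opener has pH 0.9, which is ≤ 2, so it is Class 8 (Corrosive).
With pH 1.5 (≤ 2), the drain opener falls in Class 8.
With pH 12.7 (≥ 11.5), the lime remover falls in Class 8.
Total Class 8: (two 5.83 L containers = 11.66 L) + (two 5.83 L containers = 11.66 L) + (three 4.78 L containers = 14.34 L) = 37.66 L.
37.66 L is within the rail limit of 50 L for Class 8.

Yes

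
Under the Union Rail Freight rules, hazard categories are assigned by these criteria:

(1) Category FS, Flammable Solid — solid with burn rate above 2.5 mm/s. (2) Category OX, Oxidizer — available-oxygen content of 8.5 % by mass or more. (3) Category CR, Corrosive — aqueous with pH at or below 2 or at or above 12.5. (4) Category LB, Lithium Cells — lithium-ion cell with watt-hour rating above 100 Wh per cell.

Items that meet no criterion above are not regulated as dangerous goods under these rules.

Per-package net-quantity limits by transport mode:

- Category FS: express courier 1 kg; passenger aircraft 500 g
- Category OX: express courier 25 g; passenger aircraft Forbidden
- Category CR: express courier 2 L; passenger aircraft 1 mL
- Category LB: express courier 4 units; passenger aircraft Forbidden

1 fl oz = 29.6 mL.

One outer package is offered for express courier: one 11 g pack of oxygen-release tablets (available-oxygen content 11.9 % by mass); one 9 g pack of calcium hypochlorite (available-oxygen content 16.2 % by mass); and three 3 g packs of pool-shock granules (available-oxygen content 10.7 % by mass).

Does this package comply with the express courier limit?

No

With available-oxygen content 11.9 % by mass (≥ 8.5 % by mass), the oxygen-release tablets fall in Category OX.
The calcium hypochlorite has available-oxygen content 16.2 % by mass, which is ≥ 8.5 % by mass, so it is Category OX (Oxidizer).
Pool-shock granules: available-oxygen content 10.7 % by mass ≥ 8.5 % by mass → Category OX (Oxidizer).
Category OX net quantity: 11 g + 9 g + (three 3 g packs = 9 g) = 29 g.
29 g > 25 g (express courier limit, Category OX) — over the limit.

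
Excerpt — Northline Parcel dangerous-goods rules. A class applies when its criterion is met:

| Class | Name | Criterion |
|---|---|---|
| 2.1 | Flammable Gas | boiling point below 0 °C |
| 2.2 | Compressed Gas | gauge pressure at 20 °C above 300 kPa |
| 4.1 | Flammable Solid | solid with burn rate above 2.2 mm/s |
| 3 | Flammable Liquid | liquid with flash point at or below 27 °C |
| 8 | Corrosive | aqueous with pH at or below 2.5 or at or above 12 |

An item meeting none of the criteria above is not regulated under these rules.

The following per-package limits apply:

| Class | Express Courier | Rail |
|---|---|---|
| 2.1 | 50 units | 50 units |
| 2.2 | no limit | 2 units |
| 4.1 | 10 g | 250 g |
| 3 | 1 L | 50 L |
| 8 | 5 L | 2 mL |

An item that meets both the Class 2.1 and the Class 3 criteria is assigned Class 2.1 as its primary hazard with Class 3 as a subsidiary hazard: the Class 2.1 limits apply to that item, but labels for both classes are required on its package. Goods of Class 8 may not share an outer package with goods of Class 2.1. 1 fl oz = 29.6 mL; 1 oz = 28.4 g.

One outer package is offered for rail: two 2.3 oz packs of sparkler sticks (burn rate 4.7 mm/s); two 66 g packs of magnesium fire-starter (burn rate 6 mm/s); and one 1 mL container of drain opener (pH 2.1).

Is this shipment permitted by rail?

No

Sparkler sticks: burn rate 4.7 mm/s > 2.2 mm/s → Class 4.1 (Flammable Solid).
The magnesium fire-starter has burn rate 6 mm/s, which is > 2.2 mm/s, so it is Class 4.1 (Flammable Solid).
With pH 2.1 (≤ 2.5), the drain opener falls in Class 8.
Total Class 4.1: (two 2.3 oz packs = 130.64 g) + (two 66 g packs = 132 g) = 262.64 g.
262.64 g exceeds the rail limit of 250 g for Class 4.1.
Class 8 quantity: 1 mL.
1 mL ≤ 2 mL (rail limit, Class 8) — within limit.
The segregation rule (Class 8 with Class 2.1) does not apply to Class 4.1 with Class 8.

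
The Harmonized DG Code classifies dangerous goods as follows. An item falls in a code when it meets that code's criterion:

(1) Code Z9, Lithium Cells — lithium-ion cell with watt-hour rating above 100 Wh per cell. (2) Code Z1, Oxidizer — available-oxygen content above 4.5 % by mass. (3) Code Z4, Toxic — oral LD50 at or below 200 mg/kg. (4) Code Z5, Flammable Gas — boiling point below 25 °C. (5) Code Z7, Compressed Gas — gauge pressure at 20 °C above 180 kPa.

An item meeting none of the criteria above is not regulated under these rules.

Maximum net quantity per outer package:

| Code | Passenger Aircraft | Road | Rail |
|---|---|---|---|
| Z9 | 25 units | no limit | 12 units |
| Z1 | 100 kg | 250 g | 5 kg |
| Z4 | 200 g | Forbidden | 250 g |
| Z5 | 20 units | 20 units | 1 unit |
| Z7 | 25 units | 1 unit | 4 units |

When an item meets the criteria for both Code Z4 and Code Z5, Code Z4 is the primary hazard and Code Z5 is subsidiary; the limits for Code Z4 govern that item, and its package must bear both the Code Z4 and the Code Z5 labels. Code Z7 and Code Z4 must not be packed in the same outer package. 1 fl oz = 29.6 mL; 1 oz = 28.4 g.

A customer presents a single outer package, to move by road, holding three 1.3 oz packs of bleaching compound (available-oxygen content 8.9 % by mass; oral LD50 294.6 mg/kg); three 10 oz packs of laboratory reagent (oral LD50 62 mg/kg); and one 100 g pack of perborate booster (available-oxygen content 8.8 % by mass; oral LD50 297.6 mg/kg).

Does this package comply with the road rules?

No

With available-oxygen content 8.9 % by mass (> 4.5 % by mass), the bleaching compound falls in Code Z1.
Oral LD50 62 mg/kg meets the Code Z4 criterion (Toxic), so the laboratory reagent is Code Z4.
The perborate booster has available-oxygen content 8.8 % by mass, which is > 4.5 % by mass, so it is Code Z1 (Oxidizer).
Total Code Z1: (three 1.3 oz packs = 110.76 g) + 100 g = 210.76 g.
210.76 g is within the road limit of 250 g for Code Z1.
Code Z4 quantity: three 10 oz packs = 852 g.
By road, Code Z4 is Forbidden regardless of quantity.
The segregation rule (Code Z7 with Code Z4) does not apply to Code Z1 with Code Z4.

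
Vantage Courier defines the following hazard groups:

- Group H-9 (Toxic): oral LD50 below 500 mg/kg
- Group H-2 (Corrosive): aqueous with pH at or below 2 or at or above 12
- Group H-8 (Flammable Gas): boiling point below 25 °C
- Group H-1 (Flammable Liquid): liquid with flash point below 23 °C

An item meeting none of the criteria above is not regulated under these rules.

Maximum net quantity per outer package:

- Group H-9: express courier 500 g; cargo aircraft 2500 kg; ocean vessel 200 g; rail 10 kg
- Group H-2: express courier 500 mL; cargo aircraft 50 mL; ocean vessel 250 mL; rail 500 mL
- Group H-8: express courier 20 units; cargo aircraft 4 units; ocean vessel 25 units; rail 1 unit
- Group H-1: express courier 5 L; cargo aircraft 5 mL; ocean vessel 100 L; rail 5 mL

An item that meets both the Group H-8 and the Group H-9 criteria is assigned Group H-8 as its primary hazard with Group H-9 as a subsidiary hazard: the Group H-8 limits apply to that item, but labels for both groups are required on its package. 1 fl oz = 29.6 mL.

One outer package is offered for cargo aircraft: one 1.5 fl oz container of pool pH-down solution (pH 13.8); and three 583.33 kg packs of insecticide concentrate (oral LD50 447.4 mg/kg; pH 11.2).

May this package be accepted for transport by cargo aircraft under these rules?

Yes

pH 13.8 meets the Group H-2 criterion (Corrosive), so the pool pH-down solution is Group H-2.
Insecticide concentrate: oral LD50 447.4 mg/kg < 500 mg/kg → Group H-9 (Toxic).
Group H-9 quantity: three 583.33 kg packs = 1749.99 kg.
1749.99 kg ≤ 2500 kg (cargo aircraft limit, Group H-9) — within limit.
Group H-2 quantity: one 1.5 fl oz container = 44.4 mL.
44.4 mL ≤ 50 mL (cargo aircraft limit, Group H-2) — within limit.
Every hazard group is within its cargo aircraft limit and no segregation rule is violated.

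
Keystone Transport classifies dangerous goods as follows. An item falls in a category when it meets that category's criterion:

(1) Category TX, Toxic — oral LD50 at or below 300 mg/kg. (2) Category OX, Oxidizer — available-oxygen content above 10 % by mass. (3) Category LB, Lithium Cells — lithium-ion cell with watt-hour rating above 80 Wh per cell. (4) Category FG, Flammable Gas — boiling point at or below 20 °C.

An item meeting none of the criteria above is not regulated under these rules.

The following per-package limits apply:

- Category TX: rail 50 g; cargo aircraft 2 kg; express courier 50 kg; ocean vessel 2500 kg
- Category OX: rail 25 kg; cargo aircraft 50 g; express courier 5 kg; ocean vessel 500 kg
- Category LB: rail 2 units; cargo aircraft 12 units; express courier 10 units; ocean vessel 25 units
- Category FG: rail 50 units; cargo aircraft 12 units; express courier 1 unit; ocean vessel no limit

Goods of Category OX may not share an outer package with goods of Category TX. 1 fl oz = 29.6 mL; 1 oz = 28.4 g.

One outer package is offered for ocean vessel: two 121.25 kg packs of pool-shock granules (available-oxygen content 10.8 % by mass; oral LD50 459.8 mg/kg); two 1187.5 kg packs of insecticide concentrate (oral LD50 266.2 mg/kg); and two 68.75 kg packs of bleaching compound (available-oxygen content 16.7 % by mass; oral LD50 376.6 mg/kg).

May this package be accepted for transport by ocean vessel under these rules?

The pool-shock granules have available-oxygen content 10.8 % by mass, which is > 10 % by mass, so they are Category OX (Oxidizer).
Insecticide concentrate: oral LD50 266.2 mg/kg ≤ 300 mg/kg → Category TX (Toxic).
With available-oxygen content 16.7 % by mass (> 10 % by mass), the bleaching compound falls in Category OX.
Total Category OX: (two 121.25 kg packs = 242.5 kg) + (two 68.75 kg packs = 137.5 kg) = 380 kg.
380 kg ≤ 500 kg (ocean vessel limit, Category OX) — within limit.
Category TX quantity: two 1187.5 kg packs = 2375 kg.
2375 kg ≤ 2500 kg (ocean vessel limit, Category TX) — within limit.
Category OX and Category TX may not share an outer package.

No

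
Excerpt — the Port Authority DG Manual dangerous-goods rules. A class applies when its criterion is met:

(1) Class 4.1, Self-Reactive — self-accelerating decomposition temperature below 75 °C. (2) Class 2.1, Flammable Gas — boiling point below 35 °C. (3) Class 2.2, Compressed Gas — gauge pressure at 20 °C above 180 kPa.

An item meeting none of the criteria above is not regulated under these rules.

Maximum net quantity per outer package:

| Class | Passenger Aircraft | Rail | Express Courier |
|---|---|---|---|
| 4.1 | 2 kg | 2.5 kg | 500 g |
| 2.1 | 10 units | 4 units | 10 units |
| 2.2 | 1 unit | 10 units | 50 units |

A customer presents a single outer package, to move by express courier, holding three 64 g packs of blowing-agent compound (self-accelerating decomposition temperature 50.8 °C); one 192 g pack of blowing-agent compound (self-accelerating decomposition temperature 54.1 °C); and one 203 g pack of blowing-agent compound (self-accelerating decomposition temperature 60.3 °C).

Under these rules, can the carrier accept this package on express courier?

No

With self-accelerating decomposition temperature 50.8 °C (< 75 °C), the blowing-agent compound falls in Class 4.1.
Self-accelerating decomposition temperature 54.1 °C meets the Class 4.1 criterion (Self-Reactive), so the blowing-agent compound is Class 4.1.
With self-accelerating decomposition temperature 60.3 °C (< 75 °C), the blowing-agent compound falls in Class 4.1.
Total Class 4.1: (three 64 g packs = 192 g) + 192 g + 203 g = 587 g.
That exceeds the Class 4.1 express courier limit of 500 g.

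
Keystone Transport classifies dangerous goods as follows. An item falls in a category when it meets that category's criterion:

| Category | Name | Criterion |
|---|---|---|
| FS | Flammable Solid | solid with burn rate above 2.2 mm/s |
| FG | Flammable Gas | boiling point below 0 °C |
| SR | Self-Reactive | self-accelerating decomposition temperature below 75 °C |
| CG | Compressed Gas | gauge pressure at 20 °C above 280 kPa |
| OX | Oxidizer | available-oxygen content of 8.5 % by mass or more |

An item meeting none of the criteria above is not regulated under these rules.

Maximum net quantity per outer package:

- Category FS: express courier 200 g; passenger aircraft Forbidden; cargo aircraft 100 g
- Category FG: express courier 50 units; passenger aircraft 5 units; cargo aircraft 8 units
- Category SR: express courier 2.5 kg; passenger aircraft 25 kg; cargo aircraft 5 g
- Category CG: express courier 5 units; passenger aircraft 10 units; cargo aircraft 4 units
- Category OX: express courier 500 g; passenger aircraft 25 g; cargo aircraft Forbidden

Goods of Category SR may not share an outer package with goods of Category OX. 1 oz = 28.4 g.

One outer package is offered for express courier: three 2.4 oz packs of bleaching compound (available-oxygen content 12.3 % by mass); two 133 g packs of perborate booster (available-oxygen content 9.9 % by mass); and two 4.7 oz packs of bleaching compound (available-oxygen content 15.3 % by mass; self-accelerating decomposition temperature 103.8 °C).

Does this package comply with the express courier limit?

The bleaching compound has available-oxygen content 12.3 % by mass, which is ≥ 8.5 % by mass, so it is Category OX (Oxidizer).
With available-oxygen content 9.9 % by mass (≥ 8.5 % by mass), the perborate booster falls in Category OX.
With available-oxygen content 15.3 % by mass (≥ 8.5 % by mass), the bleaching compound falls in Category OX.
Total Category OX: (three 2.4 oz packs = 204.48 g) + (two 133 g packs = 266 g) + (two 4.7 oz packs = 266.96 g) = 737.44 g.
737.44 g exceeds the express courier limit of 500 g for Category OX.

No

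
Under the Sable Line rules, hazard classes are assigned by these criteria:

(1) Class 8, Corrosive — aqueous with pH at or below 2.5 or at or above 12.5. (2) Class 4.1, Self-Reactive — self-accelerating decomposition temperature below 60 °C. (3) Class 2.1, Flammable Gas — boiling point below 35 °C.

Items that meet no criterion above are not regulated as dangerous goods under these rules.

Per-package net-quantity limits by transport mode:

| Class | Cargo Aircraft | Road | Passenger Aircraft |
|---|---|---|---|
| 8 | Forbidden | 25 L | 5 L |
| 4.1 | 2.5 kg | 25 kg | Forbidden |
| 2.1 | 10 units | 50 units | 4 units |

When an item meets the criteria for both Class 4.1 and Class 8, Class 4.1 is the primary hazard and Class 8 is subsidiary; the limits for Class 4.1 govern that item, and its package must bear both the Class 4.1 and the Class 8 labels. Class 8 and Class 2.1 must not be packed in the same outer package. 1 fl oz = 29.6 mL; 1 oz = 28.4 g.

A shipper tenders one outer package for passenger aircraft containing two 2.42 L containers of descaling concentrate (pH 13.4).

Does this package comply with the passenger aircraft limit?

Yes

pH 13.4 meets the Class 8 criterion (Corrosive), so the descaling concentrate is Class 8.
Class 8 quantity: two 2.42 L containers = 4.84 L.
4.84 L ≤ 5 L (passenger aircraft limit, Class 8) — within limit.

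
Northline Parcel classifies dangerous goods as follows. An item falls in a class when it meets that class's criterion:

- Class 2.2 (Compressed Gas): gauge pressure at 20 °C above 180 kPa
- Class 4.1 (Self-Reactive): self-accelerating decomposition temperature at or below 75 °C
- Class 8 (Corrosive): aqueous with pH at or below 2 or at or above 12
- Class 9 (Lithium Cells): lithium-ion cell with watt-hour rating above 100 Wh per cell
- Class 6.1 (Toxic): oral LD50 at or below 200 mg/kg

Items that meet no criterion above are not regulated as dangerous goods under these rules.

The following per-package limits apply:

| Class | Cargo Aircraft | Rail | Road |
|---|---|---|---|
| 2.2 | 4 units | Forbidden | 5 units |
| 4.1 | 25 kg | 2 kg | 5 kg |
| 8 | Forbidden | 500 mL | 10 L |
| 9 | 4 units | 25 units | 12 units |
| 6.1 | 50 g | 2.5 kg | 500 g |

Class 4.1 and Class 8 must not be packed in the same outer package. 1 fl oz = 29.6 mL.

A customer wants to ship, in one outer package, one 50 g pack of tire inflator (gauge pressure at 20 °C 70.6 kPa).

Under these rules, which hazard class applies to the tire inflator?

gauge pressure at 20 °C 70.6 kPa is not above 180 kPa, so Class 2.2 does not apply.
No criterion is met, so the item is not regulated.

Not regulated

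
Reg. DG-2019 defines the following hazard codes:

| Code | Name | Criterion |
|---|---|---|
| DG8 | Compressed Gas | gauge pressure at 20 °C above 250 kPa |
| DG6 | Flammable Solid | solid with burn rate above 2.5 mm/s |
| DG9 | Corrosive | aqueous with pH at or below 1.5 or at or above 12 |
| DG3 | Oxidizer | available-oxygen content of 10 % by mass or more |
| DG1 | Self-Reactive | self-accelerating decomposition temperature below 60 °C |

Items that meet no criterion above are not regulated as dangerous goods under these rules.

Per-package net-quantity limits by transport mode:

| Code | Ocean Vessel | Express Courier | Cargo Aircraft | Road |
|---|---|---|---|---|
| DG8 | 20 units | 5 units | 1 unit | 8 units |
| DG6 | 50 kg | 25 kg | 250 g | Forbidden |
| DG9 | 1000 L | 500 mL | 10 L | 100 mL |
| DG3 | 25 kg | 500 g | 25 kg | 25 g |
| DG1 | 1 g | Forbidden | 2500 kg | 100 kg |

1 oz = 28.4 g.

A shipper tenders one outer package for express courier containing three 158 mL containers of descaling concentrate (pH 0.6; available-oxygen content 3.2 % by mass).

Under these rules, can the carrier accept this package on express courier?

Yes

The descaling concentrate has pH 0.6, which is ≤ 1.5, so it is Code DG9 (Corrosive).
Code DG9 quantity: three 158 mL containers = 474 mL.
That is within the Code DG9 express courier limit of 500 mL.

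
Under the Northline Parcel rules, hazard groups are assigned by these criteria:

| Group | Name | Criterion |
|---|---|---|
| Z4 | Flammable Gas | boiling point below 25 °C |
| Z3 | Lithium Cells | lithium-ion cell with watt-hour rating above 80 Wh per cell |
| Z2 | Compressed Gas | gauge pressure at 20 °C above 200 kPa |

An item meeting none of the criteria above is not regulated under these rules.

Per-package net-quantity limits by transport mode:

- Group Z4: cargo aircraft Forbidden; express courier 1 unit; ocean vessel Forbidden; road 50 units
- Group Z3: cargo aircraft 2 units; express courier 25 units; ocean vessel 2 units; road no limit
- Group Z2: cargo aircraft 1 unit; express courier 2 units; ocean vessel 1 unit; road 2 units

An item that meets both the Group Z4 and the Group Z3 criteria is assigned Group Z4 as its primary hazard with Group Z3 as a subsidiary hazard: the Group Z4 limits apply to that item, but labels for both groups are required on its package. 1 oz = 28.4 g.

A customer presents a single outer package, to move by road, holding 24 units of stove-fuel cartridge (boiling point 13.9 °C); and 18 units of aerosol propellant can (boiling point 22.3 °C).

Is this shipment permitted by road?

Yes

With boiling point 13.9 °C (< 25 °C), the stove-fuel cartridge falls in Group Z4.
With boiling point 22.3 °C (< 25 °C), the aerosol propellant can falls in Group Z4.
Total Group Z4: 24 units + 18 units = 42 units.
42 units is within the road limit of 50 units for Group Z4.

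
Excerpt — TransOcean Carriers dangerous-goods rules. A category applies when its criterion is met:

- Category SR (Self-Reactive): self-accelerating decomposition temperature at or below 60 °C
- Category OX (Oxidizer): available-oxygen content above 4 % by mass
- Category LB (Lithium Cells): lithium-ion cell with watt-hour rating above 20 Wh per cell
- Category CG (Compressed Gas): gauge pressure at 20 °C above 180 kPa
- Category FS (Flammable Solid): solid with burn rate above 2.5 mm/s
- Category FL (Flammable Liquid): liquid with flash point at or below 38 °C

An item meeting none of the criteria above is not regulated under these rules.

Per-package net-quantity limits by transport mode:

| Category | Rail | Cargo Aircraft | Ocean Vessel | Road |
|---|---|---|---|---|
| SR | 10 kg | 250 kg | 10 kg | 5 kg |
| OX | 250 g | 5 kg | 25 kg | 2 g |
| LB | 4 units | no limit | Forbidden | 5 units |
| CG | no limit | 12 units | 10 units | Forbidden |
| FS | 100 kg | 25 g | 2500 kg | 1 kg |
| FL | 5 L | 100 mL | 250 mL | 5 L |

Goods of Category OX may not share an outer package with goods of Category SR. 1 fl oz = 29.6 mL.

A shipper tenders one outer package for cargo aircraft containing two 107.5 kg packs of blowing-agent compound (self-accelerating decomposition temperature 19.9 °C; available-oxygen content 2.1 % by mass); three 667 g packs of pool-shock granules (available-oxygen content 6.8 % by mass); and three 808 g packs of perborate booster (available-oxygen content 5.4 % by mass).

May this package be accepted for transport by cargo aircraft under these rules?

Blowing-agent compound: self-accelerating decomposition temperature 19.9 °C ≤ 60 °C → Category SR (Self-Reactive).
Available-oxygen content 6.8 % by mass meets the Category OX criterion (Oxidizer), so the pool-shock granules are Category OX.
The perborate booster has available-oxygen content 5.4 % by mass, which is > 4 % by mass, so it is Category OX (Oxidizer).
Category OX net quantity: (three 667 g packs = 2.001 kg) + (three 808 g packs = 2.424 kg) = 4.425 kg.
4.425 kg ≤ 5 kg (cargo aircraft limit, Category OX) — within limit.
Category SR quantity: two 107.5 kg packs = 215 kg.
That is within the Category SR cargo aircraft limit of 250 kg.
Category OX and Category SR may not share an outer package.

No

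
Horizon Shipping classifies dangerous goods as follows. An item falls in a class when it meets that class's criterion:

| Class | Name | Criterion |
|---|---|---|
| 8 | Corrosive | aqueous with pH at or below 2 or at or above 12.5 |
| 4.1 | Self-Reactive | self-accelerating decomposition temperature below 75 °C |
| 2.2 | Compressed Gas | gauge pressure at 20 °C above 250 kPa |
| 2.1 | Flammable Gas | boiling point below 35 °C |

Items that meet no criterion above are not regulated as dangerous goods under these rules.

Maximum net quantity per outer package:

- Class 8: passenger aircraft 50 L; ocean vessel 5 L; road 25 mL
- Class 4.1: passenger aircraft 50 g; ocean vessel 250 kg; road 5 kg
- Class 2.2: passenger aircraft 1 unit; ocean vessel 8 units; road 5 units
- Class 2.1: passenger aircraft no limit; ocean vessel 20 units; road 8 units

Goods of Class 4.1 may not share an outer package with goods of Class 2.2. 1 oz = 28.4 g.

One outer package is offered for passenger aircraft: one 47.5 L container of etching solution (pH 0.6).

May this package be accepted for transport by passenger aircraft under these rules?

The etching solution has pH 0.6, which is ≤ 2, so it is Class 8 (Corrosive).
Class 8 quantity: 47.5 L.
That is within the Class 8 passenger aircraft limit of 50 L.

Yes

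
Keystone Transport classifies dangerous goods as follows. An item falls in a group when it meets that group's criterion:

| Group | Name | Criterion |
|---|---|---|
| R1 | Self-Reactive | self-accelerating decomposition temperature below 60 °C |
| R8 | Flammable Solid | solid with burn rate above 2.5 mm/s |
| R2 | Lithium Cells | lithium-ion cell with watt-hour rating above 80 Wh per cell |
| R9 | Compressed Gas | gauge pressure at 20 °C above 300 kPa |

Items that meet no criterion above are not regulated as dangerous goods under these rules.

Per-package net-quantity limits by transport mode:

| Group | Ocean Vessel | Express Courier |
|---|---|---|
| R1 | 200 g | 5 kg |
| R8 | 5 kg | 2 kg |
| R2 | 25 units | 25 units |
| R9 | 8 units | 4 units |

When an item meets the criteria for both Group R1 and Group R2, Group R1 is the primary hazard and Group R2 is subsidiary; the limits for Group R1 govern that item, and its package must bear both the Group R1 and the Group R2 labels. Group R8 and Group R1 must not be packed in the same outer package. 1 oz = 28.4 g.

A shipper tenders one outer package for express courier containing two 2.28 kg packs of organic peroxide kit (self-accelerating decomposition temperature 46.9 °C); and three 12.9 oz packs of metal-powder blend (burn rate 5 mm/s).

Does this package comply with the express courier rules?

No

Organic peroxide kit: self-accelerating decomposition temperature 46.9 °C < 60 °C → Group R1 (Self-Reactive).
The metal-powder blend has burn rate 5 mm/s, which is > 2.5 mm/s, so it is Group R8 (Flammable Solid).
Group R8 quantity: three 12.9 oz packs = 1099.08 g.
1099.08 g is within the express courier limit of 2 kg for Group R8.
Group R1 quantity: two 2.28 kg packs = 4.56 kg.
4.56 kg is within the express courier limit of 5 kg for Group R1.
Group R8 and Group R1 may not share an outer package.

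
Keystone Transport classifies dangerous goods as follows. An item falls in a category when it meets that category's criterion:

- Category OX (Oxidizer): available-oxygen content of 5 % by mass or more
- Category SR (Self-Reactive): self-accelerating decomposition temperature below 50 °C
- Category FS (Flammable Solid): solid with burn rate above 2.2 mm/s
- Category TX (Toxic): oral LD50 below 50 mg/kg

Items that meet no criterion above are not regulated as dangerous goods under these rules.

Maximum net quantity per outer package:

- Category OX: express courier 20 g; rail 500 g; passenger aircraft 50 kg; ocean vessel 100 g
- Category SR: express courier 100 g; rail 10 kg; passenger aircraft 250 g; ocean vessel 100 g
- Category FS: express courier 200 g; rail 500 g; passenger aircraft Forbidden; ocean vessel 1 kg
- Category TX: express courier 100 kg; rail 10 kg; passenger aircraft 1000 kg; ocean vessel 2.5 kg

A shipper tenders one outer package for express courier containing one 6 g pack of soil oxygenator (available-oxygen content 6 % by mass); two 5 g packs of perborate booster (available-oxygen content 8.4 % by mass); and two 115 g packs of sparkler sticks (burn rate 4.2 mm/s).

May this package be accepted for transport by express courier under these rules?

With available-oxygen content 6 % by mass (≥ 5 % by mass), the soil oxygenator falls in Category OX.
Perborate booster: available-oxygen content 8.4 % by mass ≥ 5 % by mass → Category OX (Oxidizer).
The sparkler sticks have burn rate 4.2 mm/s, which is > 2.2 mm/s, so they are Category FS (Flammable Solid).
Category FS quantity: two 115 g packs = 230 g.
230 g exceeds the express courier limit of 200 g for Category FS.
Category OX net quantity: 6 g + (two 5 g packs = 10 g) = 16 g.
That is within the Category OX express courier limit of 20 g.

No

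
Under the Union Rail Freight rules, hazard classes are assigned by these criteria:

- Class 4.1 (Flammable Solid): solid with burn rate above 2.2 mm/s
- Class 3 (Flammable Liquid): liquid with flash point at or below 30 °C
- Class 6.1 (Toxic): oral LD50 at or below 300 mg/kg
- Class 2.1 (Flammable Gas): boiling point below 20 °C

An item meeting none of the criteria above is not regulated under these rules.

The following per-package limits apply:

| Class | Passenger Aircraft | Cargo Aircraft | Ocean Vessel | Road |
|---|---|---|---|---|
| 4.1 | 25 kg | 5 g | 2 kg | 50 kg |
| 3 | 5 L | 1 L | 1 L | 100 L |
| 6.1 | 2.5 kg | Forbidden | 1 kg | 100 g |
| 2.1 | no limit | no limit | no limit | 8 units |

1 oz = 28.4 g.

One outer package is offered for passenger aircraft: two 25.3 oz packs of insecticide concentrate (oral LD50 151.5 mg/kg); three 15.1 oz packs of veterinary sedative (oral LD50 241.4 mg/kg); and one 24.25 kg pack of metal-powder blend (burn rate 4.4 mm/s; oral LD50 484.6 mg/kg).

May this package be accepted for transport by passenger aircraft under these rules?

Oral LD50 151.5 mg/kg meets the Class 6.1 criterion (Toxic), so the insecticide concentrate is Class 6.1.
Veterinary sedative: oral LD50 241.4 mg/kg ≤ 300 mg/kg → Class 6.1 (Toxic).
The metal-powder blend has burn rate 4.4 mm/s, which is > 2.2 mm/s, so it is Class 4.1 (Flammable Solid).
Class 4.1 quantity: 24.25 kg.
24.25 kg ≤ 25 kg (passenger aircraft limit, Class 4.1) — within limit.
Class 6.1 net quantity: (two 25.3 oz packs = 1437.04 g) + (three 15.1 oz packs = 1286.52 g) = 2723.56 g.
That exceeds the Class 6.1 passenger aircraft limit of 2.5 kg.

No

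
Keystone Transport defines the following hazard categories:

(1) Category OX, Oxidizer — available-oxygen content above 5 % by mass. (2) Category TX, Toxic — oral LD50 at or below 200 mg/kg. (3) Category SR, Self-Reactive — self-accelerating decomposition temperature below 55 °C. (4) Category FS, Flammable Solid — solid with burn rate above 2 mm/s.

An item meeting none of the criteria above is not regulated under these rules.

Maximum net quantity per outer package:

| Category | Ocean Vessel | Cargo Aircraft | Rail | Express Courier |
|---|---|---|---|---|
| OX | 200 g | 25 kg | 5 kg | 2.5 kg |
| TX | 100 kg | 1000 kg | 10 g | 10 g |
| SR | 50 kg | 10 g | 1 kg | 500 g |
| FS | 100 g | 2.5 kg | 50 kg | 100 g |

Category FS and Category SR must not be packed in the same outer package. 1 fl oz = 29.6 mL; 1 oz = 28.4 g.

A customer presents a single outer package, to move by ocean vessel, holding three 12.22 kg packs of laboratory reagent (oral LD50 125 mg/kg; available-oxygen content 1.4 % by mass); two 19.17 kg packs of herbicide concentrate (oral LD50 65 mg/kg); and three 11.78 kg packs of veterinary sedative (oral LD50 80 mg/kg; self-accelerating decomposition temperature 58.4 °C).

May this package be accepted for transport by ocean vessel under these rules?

No

The laboratory reagent has oral LD50 125 mg/kg, which is ≤ 200 mg/kg, so it is Category TX (Toxic).
With oral LD50 65 mg/kg (≤ 200 mg/kg), the herbicide concentrate falls in Category TX.
Oral LD50 80 mg/kg meets the Category TX criterion (Toxic), so the veterinary sedative is Category TX.
Category TX net quantity: (three 12.22 kg packs = 36.66 kg) + (two 19.17 kg packs = 38.34 kg) + (three 11.78 kg packs = 35.34 kg) = 110.34 kg.
110.34 kg exceeds the ocean vessel limit of 100 kg for Category TX.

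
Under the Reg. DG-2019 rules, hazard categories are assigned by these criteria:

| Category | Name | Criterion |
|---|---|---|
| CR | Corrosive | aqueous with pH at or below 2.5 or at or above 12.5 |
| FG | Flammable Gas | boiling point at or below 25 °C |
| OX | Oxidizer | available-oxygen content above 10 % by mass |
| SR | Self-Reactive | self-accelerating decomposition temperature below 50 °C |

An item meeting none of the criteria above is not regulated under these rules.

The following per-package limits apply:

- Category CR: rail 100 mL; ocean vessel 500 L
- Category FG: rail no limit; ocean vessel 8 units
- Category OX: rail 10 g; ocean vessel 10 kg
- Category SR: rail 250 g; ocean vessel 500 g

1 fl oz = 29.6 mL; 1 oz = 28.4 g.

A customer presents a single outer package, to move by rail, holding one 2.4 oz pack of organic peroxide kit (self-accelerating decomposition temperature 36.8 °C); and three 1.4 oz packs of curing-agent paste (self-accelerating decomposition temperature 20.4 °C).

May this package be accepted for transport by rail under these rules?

Organic peroxide kit: self-accelerating decomposition temperature 36.8 °C < 50 °C → Category SR (Self-Reactive).
With self-accelerating decomposition temperature 20.4 °C (< 50 °C), the curing-agent paste falls in Category SR.
Category SR net quantity: (one 2.4 oz pack = 68.16 g) + (three 1.4 oz packs = 119.28 g) = 187.44 g.
187.44 g is within the rail limit of 250 g for Category SR.

Yes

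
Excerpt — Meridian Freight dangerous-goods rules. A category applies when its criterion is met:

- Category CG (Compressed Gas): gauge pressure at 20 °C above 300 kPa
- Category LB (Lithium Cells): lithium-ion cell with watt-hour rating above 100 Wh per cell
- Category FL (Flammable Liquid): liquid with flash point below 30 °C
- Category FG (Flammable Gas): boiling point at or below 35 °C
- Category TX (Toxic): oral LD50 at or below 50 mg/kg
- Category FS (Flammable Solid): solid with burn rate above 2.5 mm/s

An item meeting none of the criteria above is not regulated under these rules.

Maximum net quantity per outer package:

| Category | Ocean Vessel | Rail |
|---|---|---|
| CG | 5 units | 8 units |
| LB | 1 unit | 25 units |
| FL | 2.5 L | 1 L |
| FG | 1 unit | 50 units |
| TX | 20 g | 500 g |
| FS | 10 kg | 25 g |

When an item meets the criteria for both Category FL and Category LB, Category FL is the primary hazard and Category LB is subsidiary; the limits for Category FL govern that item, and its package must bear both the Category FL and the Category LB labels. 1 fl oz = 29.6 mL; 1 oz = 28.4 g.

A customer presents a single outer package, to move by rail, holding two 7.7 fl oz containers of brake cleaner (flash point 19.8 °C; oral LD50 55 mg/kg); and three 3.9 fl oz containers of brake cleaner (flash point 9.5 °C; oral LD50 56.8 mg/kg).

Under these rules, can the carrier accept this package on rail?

Flash point 19.8 °C meets the Category FL criterion (Flammable Liquid), so the brake cleaner is Category FL.
Flash point 9.5 °C meets the Category FL criterion (Flammable Liquid), so the brake cleaner is Category FL.
Category FL net quantity: (two 7.7 fl oz containers = 455.84 mL) + (three 3.9 fl oz containers = 346.32 mL) = 802.16 mL.
802.16 mL ≤ 1 L (rail limit, Category FL) — within limit.

Yes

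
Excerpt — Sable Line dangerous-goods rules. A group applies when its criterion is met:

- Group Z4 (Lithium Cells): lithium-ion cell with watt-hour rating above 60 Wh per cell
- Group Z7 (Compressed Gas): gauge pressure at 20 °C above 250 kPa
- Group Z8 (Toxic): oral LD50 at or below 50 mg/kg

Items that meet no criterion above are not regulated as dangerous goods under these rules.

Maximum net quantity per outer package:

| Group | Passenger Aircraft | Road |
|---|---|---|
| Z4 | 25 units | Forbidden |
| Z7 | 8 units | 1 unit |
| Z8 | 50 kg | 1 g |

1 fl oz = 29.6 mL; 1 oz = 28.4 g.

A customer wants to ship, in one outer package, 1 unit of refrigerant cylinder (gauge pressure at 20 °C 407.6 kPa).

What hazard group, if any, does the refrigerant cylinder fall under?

Refrigerant cylinder: gauge pressure at 20 °C 407.6 kPa > 250 kPa → Group Z7 (Compressed Gas).

Group Z7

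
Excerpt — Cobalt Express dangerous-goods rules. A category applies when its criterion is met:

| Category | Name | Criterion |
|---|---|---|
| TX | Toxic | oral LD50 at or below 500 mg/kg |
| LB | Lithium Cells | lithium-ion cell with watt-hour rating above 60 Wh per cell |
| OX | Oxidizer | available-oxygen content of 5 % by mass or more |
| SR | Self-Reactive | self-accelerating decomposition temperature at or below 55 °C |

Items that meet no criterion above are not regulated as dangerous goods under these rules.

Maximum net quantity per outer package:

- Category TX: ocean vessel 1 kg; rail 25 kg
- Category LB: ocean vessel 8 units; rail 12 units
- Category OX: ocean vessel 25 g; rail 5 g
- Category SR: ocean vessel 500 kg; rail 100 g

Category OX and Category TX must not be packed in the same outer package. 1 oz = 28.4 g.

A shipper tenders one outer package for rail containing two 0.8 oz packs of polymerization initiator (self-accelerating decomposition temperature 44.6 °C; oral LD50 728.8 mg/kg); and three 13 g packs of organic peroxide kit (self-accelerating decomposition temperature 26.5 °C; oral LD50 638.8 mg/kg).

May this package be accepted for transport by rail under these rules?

With self-accelerating decomposition temperature 44.6 °C (≤ 55 °C), the polymerization initiator falls in Category SR.
With self-accelerating decomposition temperature 26.5 °C (≤ 55 °C), the organic peroxide kit falls in Category SR.
Category SR net quantity: (two 0.8 oz packs = 45.44 g) + (three 13 g packs = 39 g) = 84.44 g.
84.44 g is within the rail limit of 100 g for Category SR.

Yes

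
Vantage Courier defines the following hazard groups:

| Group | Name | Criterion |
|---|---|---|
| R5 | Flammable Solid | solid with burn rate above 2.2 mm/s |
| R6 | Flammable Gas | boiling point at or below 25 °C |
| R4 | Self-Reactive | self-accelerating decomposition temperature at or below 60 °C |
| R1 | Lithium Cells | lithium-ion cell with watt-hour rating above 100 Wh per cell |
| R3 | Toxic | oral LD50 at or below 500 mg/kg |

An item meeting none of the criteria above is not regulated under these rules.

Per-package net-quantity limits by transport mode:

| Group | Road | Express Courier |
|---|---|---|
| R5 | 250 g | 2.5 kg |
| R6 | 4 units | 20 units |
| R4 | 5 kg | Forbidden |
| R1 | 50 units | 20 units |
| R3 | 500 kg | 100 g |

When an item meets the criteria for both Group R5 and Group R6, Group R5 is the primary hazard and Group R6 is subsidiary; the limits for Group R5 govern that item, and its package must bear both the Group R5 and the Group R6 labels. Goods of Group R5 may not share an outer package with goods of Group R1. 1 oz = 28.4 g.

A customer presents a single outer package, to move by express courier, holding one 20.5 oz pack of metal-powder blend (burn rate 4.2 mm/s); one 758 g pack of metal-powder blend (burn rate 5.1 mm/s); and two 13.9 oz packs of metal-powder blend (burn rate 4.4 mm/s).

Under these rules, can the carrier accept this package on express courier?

The metal-powder blend has burn rate 4.2 mm/s, which is > 2.2 mm/s, so it is Group R5 (Flammable Solid).
Burn rate 5.1 mm/s meets the Group R5 criterion (Flammable Solid), so the metal-powder blend is Group R5.
The metal-powder blend has burn rate 4.4 mm/s, which is > 2.2 mm/s, so it is Group R5 (Flammable Solid).
Total Group R5: (one 20.5 oz pack = 582.2 g) + 758 g + (two 13.9 oz packs = 789.52 g) = 2129.72 g.
2129.72 g is within the express courier limit of 2.5 kg for Group R5.

Yes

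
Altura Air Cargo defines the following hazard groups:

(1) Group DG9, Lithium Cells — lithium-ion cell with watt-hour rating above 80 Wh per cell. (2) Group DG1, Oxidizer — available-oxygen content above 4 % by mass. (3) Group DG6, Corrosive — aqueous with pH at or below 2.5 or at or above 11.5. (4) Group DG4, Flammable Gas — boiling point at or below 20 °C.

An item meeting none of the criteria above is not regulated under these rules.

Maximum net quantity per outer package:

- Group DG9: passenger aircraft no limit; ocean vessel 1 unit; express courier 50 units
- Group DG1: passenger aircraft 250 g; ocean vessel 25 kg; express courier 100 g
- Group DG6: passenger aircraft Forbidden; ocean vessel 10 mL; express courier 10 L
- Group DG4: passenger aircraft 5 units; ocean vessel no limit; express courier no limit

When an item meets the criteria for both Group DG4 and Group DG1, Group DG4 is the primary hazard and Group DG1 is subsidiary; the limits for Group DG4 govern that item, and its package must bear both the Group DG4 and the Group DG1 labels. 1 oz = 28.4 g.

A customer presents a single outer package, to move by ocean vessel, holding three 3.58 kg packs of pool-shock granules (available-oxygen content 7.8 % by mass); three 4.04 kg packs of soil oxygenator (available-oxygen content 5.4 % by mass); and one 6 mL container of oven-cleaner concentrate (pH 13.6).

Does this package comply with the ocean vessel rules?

Available-oxygen content 7.8 % by mass meets the Group DG1 criterion (Oxidizer), so the pool-shock granules are Group DG1.
The soil oxygenator has available-oxygen content 5.4 % by mass, which is > 4 % by mass, so it is Group DG1 (Oxidizer).
The oven-cleaner concentrate has pH 13.6, which is ≥ 11.5, so it is Group DG6 (Corrosive).
Total Group DG1: (three 3.58 kg packs = 10.74 kg) + (three 4.04 kg packs = 12.12 kg) = 22.86 kg.
That is within the Group DG1 ocean vessel limit of 25 kg.
Group DG6 quantity: 6 mL.
That is within the Group DG6 ocean vessel limit of 10 mL.
Every hazard group is within its ocean vessel limit and no segregation rule is violated.

Yes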